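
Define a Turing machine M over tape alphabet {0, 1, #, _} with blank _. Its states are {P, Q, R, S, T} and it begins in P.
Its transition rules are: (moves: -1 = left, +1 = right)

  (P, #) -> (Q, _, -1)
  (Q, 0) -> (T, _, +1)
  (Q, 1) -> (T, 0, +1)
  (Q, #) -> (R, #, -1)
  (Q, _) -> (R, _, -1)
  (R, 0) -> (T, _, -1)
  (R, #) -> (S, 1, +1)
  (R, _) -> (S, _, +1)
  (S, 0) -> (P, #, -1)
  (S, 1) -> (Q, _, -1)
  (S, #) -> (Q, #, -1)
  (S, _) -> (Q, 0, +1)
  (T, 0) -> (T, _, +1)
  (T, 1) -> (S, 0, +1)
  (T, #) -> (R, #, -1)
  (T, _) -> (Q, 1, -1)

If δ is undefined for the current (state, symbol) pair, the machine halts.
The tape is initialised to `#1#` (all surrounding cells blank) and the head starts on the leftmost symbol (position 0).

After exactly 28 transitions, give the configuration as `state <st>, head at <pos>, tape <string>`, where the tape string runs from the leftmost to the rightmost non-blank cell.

state T, head at -2, tape 0__1#

state=P head=0 tape=____[#]1#   (P,#)→(Q,_,-1)
state=Q head=-1 tape=___[_]_1#   (Q,_)→(R,_,-1)
state=R head=-2 tape=__[_]__1#   (R,_)→(S,_,+1)
state=S head=-1 tape=___[_]_1#   (S,_)→(Q,0,+1)
state=Q head=0 tape=___0[_]1#   (Q,_)→(R,_,-1)
state=R head=-1 tape=___[0]_1#   (R,0)→(T,_,-1)
state=T head=-2 tape=__[_]__1#   (T,_)→(Q,1,-1)
state=Q head=-3 tape=_[_]1__1#   (Q,_)→(R,_,-1)
state=R head=-4 tape=[_]_1__1#   (R,_)→(S,_,+1)
state=S head=-3 tape=_[_]1__1#   (S,_)→(Q,0,+1)
state=Q head=-2 tape=_0[1]__1#   (Q,1)→(T,0,+1)
state=T head=-1 tape=_00[_]_1#   (T,_)→(Q,1,-1)
state=Q head=-2 tape=_0[0]1_1#   (Q,0)→(T,_,+1)
state=T head=-1 tape=_0_[1]_1#   (T,1)→(S,0,+1)
state=S head=0 tape=_0_0[_]1#   (S,_)→(Q,0,+1)
state=Q head=1 tape=_0_00[1]#   (Q,1)→(T,0,+1)
state=T head=2 tape=_0_000[#]   (T,#)→(R,#,-1)
state=R head=1 tape=_0_00[0]#   (R,0)→(T,_,-1)
state=T head=0 tape=_0_0[0]_#   (T,0)→(T,_,+1)
state=T head=1 tape=_0_0_[_]#   (T,_)→(Q,1,-1)
state=Q head=0 tape=_0_0[_]1#   (Q,_)→(R,_,-1)
state=R head=-1 tape=_0_[0]_1#   (R,0)→(T,_,-1)
state=T head=-2 tape=_0[_]__1#   (T,_)→(Q,1,-1)
state=Q head=-3 tape=_[0]1__1#   (Q,0)→(T,_,+1)
state=T head=-2 tape=__[1]__1#   (T,1)→(S,0,+1)
state=S head=-1 tape=__0[_]_1#   (S,_)→(Q,0,+1)
state=Q head=0 tape=__00[_]1#   (Q,_)→(R,_,-1)
state=R head=-1 tape=__0[0]_1#   (R,0)→(T,_,-1)
state=T head=-2 tape=__[0]__1#
After 28 steps: state T, head at -2, tape 0__1#.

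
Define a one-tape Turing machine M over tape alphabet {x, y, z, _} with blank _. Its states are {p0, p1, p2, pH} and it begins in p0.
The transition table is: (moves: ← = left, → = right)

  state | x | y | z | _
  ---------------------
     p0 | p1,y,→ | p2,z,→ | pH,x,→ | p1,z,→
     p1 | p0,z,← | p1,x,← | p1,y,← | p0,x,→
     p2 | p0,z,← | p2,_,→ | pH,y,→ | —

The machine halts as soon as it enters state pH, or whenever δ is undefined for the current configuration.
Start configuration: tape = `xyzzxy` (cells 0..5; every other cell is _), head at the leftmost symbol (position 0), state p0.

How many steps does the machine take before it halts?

8

p0 | _[x]yzzxy   read x → write y, move →, go to p1
p1 | _y[y]zzxy   read y → write x, move ←, go to p1
p1 | _[y]xzzxy   read y → write x, move ←, go to p1
p1 | [_]xxzzxy   read _ → write x, move →, go to p0
p0 | x[x]xzzxy   read x → write y, move →, go to p1
p1 | xy[x]zzxy   read x → write z, move ←, go to p0
p0 | x[y]zzzxy   read y → write z, move →, go to p2
p2 | xz[z]zzxy   read z → write y, move →, go to pH
pH | xzy[z]zxy
M halts after 8 transitions.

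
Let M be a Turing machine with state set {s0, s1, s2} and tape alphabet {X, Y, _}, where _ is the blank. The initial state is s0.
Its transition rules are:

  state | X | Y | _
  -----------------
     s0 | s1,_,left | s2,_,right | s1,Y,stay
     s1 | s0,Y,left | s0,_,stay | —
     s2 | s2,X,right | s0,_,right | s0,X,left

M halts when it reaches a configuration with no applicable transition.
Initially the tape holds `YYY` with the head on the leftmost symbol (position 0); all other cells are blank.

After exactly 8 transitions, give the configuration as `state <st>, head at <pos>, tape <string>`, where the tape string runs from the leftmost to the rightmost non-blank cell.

state=s0 head=0 tape=[Y]YY_   (s0,Y)→(s2,_,right)
state=s2 head=1 tape=_[Y]Y_   (s2,Y)→(s0,_,right)
state=s0 head=2 tape=__[Y]_   (s0,Y)→(s2,_,right)
state=s2 head=3 tape=___[_]   (s2,_)→(s0,X,left)
state=s0 head=2 tape=__[_]X   (s0,_)→(s1,Y,stay)
state=s1 head=2 tape=__[Y]X   (s1,Y)→(s0,_,stay)
state=s0 head=2 tape=__[_]X   (s0,_)→(s1,Y,stay)
state=s1 head=2 tape=__[Y]X   (s1,Y)→(s0,_,stay)
state=s0 head=2 tape=__[_]X
After 8 steps: state s0, head at 2, tape X.

state s0, head at 2, tape X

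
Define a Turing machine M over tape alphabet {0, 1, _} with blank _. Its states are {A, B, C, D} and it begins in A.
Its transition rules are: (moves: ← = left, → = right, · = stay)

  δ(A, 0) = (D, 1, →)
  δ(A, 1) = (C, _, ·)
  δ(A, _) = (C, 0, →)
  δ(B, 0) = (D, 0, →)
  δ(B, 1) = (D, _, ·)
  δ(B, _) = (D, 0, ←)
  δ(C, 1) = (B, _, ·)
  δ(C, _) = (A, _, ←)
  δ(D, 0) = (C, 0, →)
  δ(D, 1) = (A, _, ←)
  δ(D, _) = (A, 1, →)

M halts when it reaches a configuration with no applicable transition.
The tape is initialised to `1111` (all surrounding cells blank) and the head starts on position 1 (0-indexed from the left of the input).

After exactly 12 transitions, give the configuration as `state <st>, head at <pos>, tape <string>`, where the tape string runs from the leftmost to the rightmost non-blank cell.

A | _1[1]11   read 1 → write _, move ·, go to C
C | _1[_]11   read _ → write _, move ←, go to A
A | _[1]_11   read 1 → write _, move ·, go to C
C | _[_]_11   read _ → write _, move ←, go to A
A | [_]__11   read _ → write 0, move →, go to C
C | 0[_]_11   read _ → write _, move ←, go to A
A | [0]__11   read 0 → write 1, move →, go to D
D | 1[_]_11   read _ → write 1, move →, go to A
A | 11[_]11   read _ → write 0, move →, go to C
C | 110[1]1   read 1 → write _, move ·, go to B
B | 110[_]1   read _ → write 0, move ←, go to D
D | 11[0]01   read 0 → write 0, move →, go to C
C | 110[0]1
After 12 steps: state C, head at 2, tape 11001.

state C, head at 2, tape 11001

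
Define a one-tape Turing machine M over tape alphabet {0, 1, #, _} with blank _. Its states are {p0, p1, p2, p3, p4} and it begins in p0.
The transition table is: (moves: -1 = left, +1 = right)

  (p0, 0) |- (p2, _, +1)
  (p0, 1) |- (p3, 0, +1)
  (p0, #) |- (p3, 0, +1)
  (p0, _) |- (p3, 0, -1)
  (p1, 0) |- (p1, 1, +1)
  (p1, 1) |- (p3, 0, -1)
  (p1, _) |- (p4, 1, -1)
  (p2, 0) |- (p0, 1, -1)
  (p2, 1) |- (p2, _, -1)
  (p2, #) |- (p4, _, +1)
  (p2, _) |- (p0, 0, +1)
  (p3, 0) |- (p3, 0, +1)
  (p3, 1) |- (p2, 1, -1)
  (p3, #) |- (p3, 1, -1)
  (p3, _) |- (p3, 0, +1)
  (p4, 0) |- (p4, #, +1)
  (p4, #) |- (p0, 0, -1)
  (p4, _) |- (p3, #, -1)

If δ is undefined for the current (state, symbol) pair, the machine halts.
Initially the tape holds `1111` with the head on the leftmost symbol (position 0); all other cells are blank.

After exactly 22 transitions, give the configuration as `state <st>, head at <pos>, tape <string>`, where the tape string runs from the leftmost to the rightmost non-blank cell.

state p3, head at 0, tape 001111

p0 | __[1]111   read 1 → write 0, move +1, go to p3
p3 | __0[1]11   read 1 → write 1, move -1, go to p2
p2 | __[0]111   read 0 → write 1, move -1, go to p0
p0 | _[_]1111   read _ → write 0, move -1, go to p3
p3 | [_]01111   read _ → write 0, move +1, go to p3
p3 | 0[0]1111   read 0 → write 0, move +1, go to p3
p3 | 00[1]111   read 1 → write 1, move -1, go to p2
p2 | 0[0]1111   read 0 → write 1, move -1, go to p0
p0 | [0]11111   read 0 → write _, move +1, go to p2
p2 | _[1]1111   read 1 → write _, move -1, go to p2
p2 | [_]_1111   read _ → write 0, move +1, go to p0
p0 | 0[_]1111   read _ → write 0, move -1, go to p3
p3 | [0]01111   read 0 → write 0, move +1, go to p3
p3 | 0[0]1111   read 0 → write 0, move +1, go to p3
p3 | 00[1]111   read 1 → write 1, move -1, go to p2
p2 | 0[0]1111   read 0 → write 1, move -1, go to p0
p0 | [0]11111   read 0 → write _, move +1, go to p2
p2 | _[1]1111   read 1 → write _, move -1, go to p2
p2 | [_]_1111   read _ → write 0, move +1, go to p0
p0 | 0[_]1111   read _ → write 0, move -1, go to p3
p3 | [0]01111   read 0 → write 0, move +1, go to p3
p3 | 0[0]1111   read 0 → write 0, move +1, go to p3
p3 | 00[1]111
After 22 steps: state p3, head at 0, tape 001111.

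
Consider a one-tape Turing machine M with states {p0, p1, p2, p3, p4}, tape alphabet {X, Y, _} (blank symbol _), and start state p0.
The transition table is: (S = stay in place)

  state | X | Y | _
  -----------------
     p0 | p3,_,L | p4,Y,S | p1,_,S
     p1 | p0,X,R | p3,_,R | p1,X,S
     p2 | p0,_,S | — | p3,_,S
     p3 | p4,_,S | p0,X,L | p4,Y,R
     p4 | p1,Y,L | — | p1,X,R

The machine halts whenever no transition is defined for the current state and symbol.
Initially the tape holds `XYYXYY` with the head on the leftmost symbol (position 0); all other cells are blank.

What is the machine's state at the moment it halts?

state=p0 head=0 tape=_[X]YYXYY   (p0,X)→(p3,_,L)
state=p3 head=-1 tape=[_]_YYXYY   (p3,_)→(p4,Y,R)
state=p4 head=0 tape=Y[_]YYXYY   (p4,_)→(p1,X,R)
state=p1 head=1 tape=YX[Y]YXYY   (p1,Y)→(p3,_,R)
state=p3 head=2 tape=YX_[Y]XYY   (p3,Y)→(p0,X,L)
state=p0 head=1 tape=YX[_]XXYY   (p0,_)→(p1,_,S)
state=p1 head=1 tape=YX[_]XXYY   (p1,_)→(p1,X,S)
state=p1 head=1 tape=YX[X]XXYY   (p1,X)→(p0,X,R)
state=p0 head=2 tape=YXX[X]XYY   (p0,X)→(p3,_,L)
state=p3 head=1 tape=YX[X]_XYY   (p3,X)→(p4,_,S)
state=p4 head=1 tape=YX[_]_XYY   (p4,_)→(p1,X,R)
state=p1 head=2 tape=YXX[_]XYY   (p1,_)→(p1,X,S)
state=p1 head=2 tape=YXX[X]XYY   (p1,X)→(p0,X,R)
state=p0 head=3 tape=YXXX[X]YY   (p0,X)→(p3,_,L)
state=p3 head=2 tape=YXX[X]_YY   (p3,X)→(p4,_,S)
state=p4 head=2 tape=YXX[_]_YY   (p4,_)→(p1,X,R)
state=p1 head=3 tape=YXXX[_]YY   (p1,_)→(p1,X,S)
state=p1 head=3 tape=YXXX[X]YY   (p1,X)→(p0,X,R)
state=p0 head=4 tape=YXXXX[Y]Y   (p0,Y)→(p4,Y,S)
state=p4 head=4 tape=YXXXX[Y]Y
No transition is defined for (p4, Y); M halts in state p4.

p4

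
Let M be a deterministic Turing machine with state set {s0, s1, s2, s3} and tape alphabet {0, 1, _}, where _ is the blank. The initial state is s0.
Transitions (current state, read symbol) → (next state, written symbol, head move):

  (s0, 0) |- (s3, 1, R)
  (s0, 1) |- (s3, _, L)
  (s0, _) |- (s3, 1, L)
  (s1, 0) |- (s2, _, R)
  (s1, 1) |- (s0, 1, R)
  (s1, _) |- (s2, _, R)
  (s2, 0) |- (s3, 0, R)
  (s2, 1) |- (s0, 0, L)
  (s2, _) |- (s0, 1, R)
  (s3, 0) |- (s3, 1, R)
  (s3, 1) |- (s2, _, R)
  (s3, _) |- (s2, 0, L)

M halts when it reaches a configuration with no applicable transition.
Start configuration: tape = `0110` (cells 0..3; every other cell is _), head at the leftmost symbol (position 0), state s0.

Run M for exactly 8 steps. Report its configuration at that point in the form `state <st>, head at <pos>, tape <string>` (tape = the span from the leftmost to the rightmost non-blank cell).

state s2, head at -2, tape 01000

s0 | __[0]110   read 0 → write 1, move R, go to s3
s3 | __1[1]10   read 1 → write _, move R, go to s2
s2 | __1_[1]0   read 1 → write 0, move L, go to s0
s0 | __1[_]00   read _ → write 1, move L, go to s3
s3 | __[1]100   read 1 → write _, move R, go to s2
s2 | ___[1]00   read 1 → write 0, move L, go to s0
s0 | __[_]000   read _ → write 1, move L, go to s3
s3 | _[_]1000   read _ → write 0, move L, go to s2
s2 | [_]01000
After 8 steps: state s2, head at -2, tape 01000.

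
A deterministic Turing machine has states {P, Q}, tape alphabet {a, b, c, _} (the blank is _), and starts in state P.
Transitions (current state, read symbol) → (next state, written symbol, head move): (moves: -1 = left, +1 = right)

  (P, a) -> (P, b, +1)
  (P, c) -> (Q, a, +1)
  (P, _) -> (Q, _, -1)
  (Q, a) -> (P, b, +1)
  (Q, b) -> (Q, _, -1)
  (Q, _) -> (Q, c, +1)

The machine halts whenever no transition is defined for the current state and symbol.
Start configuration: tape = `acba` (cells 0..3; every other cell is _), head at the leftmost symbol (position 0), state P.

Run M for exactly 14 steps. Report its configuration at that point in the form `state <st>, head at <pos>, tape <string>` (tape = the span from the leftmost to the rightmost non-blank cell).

P | _[a]cba_   read a → write b, move +1, go to P
P | _b[c]ba_   read c → write a, move +1, go to Q
Q | _ba[b]a_   read b → write _, move -1, go to Q
Q | _b[a]_a_   read a → write b, move +1, go to P
P | _bb[_]a_   read _ → write _, move -1, go to Q
Q | _b[b]_a_   read b → write _, move -1, go to Q
Q | _[b]__a_   read b → write _, move -1, go to Q
Q | [_]___a_   read _ → write c, move +1, go to Q
Q | c[_]__a_   read _ → write c, move +1, go to Q
Q | cc[_]_a_   read _ → write c, move +1, go to Q
Q | ccc[_]a_   read _ → write c, move +1, go to Q
Q | cccc[a]_   read a → write b, move +1, go to P
P | ccccb[_]   read _ → write _, move -1, go to Q
Q | cccc[b]_   read b → write _, move -1, go to Q
Q | ccc[c]__
After 14 steps: state Q, head at 2, tape cccc.

state Q, head at 2, tape cccc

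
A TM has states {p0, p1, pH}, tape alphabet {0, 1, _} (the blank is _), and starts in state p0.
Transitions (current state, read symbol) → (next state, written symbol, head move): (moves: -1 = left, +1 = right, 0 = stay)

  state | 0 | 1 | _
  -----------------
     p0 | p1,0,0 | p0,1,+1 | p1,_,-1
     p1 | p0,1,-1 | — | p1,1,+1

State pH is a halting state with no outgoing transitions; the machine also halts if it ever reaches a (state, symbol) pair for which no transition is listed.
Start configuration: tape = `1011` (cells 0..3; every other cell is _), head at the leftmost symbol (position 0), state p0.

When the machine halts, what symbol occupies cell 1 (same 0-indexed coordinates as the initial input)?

1

p0 | [1]011_   read 1 → write 1, move +1, go to p0
p0 | 1[0]11_   read 0 → write 0, move 0, go to p1
p1 | 1[0]11_   read 0 → write 1, move -1, go to p0
p0 | [1]111_   read 1 → write 1, move +1, go to p0
p0 | 1[1]11_   read 1 → write 1, move +1, go to p0
p0 | 11[1]1_   read 1 → write 1, move +1, go to p0
p0 | 111[1]_   read 1 → write 1, move +1, go to p0
p0 | 1111[_]   read _ → write _, move -1, go to p1
p1 | 111[1]_
Cell 1 holds 1 when M halts.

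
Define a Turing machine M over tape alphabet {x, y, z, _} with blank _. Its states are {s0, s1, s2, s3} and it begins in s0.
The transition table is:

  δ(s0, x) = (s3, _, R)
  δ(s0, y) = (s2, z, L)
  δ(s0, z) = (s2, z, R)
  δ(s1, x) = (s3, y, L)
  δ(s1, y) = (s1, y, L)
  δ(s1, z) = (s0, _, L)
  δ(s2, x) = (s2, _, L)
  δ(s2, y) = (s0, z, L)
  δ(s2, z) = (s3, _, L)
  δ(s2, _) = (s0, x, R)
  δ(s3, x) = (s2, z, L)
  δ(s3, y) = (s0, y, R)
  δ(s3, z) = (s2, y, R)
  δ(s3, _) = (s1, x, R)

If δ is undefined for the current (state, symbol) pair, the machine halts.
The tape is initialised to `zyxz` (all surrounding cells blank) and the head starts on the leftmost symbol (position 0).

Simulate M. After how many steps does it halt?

state=s0 head=0 tape=[z]yxz__   (s0,z)→(s2,z,R)
state=s2 head=1 tape=z[y]xz__   (s2,y)→(s0,z,L)
state=s0 head=0 tape=[z]zxz__   (s0,z)→(s2,z,R)
state=s2 head=1 tape=z[z]xz__   (s2,z)→(s3,_,L)
state=s3 head=0 tape=[z]_xz__   (s3,z)→(s2,y,R)
state=s2 head=1 tape=y[_]xz__   (s2,_)→(s0,x,R)
state=s0 head=2 tape=yx[x]z__   (s0,x)→(s3,_,R)
state=s3 head=3 tape=yx_[z]__   (s3,z)→(s2,y,R)
state=s2 head=4 tape=yx_y[_]_   (s2,_)→(s0,x,R)
state=s0 head=5 tape=yx_yx[_]
M halts after 9 transitions.

9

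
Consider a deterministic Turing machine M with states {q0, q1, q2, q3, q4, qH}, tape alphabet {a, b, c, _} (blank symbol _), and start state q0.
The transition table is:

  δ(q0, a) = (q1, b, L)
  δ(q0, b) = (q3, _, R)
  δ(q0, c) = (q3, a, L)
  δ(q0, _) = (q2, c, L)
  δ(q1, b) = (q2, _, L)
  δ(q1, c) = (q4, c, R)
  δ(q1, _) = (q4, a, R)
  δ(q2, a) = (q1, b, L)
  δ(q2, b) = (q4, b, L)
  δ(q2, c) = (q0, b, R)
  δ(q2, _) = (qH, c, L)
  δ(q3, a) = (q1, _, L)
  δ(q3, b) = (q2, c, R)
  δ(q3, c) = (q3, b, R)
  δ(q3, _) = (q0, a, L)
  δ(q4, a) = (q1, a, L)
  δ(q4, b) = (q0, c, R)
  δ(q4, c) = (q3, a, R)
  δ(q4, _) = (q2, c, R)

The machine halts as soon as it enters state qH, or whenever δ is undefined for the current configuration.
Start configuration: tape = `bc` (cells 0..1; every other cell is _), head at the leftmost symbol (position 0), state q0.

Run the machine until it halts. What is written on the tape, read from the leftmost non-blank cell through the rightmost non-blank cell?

acc

q0 | [b]c__   read b → write _, move R, go to q3
q3 | _[c]__   read c → write b, move R, go to q3
q3 | _b[_]_   read _ → write a, move L, go to q0
q0 | _[b]a_   read b → write _, move R, go to q3
q3 | __[a]_   read a → write _, move L, go to q1
q1 | _[_]__   read _ → write a, move R, go to q4
q4 | _a[_]_   read _ → write c, move R, go to q2
q2 | _ac[_]   read _ → write c, move L, go to qH
qH | _a[c]c
The non-blank tape span at halt is acc.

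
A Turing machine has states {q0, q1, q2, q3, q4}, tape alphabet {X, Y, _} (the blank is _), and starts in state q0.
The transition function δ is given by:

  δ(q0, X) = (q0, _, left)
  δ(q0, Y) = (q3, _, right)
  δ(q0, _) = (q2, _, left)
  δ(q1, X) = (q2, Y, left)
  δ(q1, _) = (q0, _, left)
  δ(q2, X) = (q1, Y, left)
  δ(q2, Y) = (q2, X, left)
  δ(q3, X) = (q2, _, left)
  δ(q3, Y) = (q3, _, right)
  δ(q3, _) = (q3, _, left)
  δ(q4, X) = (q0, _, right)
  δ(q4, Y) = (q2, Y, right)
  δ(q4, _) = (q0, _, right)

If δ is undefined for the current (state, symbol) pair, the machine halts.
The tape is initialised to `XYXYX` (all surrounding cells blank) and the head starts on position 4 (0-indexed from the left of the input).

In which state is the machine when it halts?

q2

q0 | ___XYXY[X]   read X → write _, move left, go to q0
q0 | ___XYX[Y]_   read Y → write _, move right, go to q3
q3 | ___XYX_[_]   read _ → write _, move left, go to q3
q3 | ___XYX[_]_   read _ → write _, move left, go to q3
q3 | ___XY[X]__   read X → write _, move left, go to q2
q2 | ___X[Y]___   read Y → write X, move left, go to q2
q2 | ___[X]X___   read X → write Y, move left, go to q1
q1 | __[_]YX___   read _ → write _, move left, go to q0
q0 | _[_]_YX___   read _ → write _, move left, go to q2
q2 | [_]__YX___
No transition is defined for (q2, _); M halts in state q2.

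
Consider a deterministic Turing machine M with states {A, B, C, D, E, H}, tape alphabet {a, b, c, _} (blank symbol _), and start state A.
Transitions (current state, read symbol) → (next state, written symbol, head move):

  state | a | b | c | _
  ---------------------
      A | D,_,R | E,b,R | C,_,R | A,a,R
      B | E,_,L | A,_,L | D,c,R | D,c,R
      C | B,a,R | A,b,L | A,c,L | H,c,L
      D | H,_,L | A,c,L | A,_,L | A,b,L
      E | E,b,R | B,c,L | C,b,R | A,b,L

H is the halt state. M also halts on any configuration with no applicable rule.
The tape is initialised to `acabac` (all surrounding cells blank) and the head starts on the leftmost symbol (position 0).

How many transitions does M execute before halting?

state=A head=0 tape=[a]cabac___   (A,a)→(D,_,R)
state=D head=1 tape=_[c]abac___   (D,c)→(A,_,L)
state=A head=0 tape=[_]_abac___   (A,_)→(A,a,R)
state=A head=1 tape=a[_]abac___   (A,_)→(A,a,R)
state=A head=2 tape=aa[a]bac___   (A,a)→(D,_,R)
state=D head=3 tape=aa_[b]ac___   (D,b)→(A,c,L)
state=A head=2 tape=aa[_]cac___   (A,_)→(A,a,R)
state=A head=3 tape=aaa[c]ac___   (A,c)→(C,_,R)
state=C head=4 tape=aaa_[a]c___   (C,a)→(B,a,R)
state=B head=5 tape=aaa_a[c]___   (B,c)→(D,c,R)
state=D head=6 tape=aaa_ac[_]__   (D,_)→(A,b,L)
state=A head=5 tape=aaa_a[c]b__   (A,c)→(C,_,R)
state=C head=6 tape=aaa_a_[b]__   (C,b)→(A,b,L)
state=A head=5 tape=aaa_a[_]b__   (A,_)→(A,a,R)
state=A head=6 tape=aaa_aa[b]__   (A,b)→(E,b,R)
state=E head=7 tape=aaa_aab[_]_   (E,_)→(A,b,L)
state=A head=6 tape=aaa_aa[b]b_   (A,b)→(E,b,R)
state=E head=7 tape=aaa_aab[b]_   (E,b)→(B,c,L)
state=B head=6 tape=aaa_aa[b]c_   (B,b)→(A,_,L)
state=A head=5 tape=aaa_a[a]_c_   (A,a)→(D,_,R)
state=D head=6 tape=aaa_a_[_]c_   (D,_)→(A,b,L)
state=A head=5 tape=aaa_a[_]bc_   (A,_)→(A,a,R)
state=A head=6 tape=aaa_aa[b]c_   (A,b)→(E,b,R)
state=E head=7 tape=aaa_aab[c]_   (E,c)→(C,b,R)
state=C head=8 tape=aaa_aabb[_]   (C,_)→(H,c,L)
state=H head=7 tape=aaa_aab[b]c
M halts after 25 transitions.

25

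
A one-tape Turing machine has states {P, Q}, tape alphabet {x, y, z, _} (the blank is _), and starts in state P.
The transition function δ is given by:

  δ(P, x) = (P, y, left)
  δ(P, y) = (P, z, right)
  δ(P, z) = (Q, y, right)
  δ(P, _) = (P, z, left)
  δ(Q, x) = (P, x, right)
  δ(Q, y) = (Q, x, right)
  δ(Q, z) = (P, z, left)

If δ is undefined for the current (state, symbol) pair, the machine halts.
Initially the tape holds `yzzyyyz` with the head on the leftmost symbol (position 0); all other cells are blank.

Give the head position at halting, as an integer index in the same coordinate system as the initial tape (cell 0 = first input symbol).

P | [y]zzyyyz_   read y → write z, move right, go to P
P | z[z]zyyyz_   read z → write y, move right, go to Q
Q | zy[z]yyyz_   read z → write z, move left, go to P
P | z[y]zyyyz_   read y → write z, move right, go to P
P | zz[z]yyyz_   read z → write y, move right, go to Q
Q | zzy[y]yyz_   read y → write x, move right, go to Q
Q | zzyx[y]yz_   read y → write x, move right, go to Q
Q | zzyxx[y]z_   read y → write x, move right, go to Q
Q | zzyxxx[z]_   read z → write z, move left, go to P
P | zzyxx[x]z_   read x → write y, move left, go to P
P | zzyx[x]yz_   read x → write y, move left, go to P
P | zzy[x]yyz_   read x → write y, move left, go to P
P | zz[y]yyyz_   read y → write z, move right, go to P
P | zzz[y]yyz_   read y → write z, move right, go to P
P | zzzz[y]yz_   read y → write z, move right, go to P
P | zzzzz[y]z_   read y → write z, move right, go to P
P | zzzzzz[z]_   read z → write y, move right, go to Q
Q | zzzzzzy[_]
At halt the head is at cell 7.

7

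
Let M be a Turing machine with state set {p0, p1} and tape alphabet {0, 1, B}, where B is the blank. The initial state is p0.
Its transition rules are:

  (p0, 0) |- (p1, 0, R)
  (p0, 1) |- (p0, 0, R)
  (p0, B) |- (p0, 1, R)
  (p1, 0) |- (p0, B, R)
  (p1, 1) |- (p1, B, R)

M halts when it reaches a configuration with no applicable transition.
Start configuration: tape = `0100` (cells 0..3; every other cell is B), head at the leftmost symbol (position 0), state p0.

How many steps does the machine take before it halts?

4

p0 | [0]100B   read 0 → write 0, move R, go to p1
p1 | 0[1]00B   read 1 → write B, move R, go to p1
p1 | 0B[0]0B   read 0 → write B, move R, go to p0
p0 | 0BB[0]B   read 0 → write 0, move R, go to p1
p1 | 0BB0[B]
M halts after 4 transitions.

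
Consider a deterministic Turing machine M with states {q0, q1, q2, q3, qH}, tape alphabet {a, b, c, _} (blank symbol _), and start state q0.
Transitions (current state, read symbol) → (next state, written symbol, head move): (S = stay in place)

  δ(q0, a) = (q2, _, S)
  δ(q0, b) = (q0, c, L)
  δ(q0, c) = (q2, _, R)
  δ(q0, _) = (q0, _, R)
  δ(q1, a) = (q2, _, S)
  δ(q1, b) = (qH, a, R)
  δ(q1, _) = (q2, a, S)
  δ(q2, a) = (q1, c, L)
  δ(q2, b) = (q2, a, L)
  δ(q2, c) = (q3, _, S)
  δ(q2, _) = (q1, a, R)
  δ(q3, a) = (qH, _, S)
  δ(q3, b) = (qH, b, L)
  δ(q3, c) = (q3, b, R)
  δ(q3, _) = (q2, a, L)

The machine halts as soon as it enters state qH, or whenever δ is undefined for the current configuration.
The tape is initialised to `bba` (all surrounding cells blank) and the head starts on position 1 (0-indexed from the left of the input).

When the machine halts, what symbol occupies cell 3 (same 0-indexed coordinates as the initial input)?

state=q0 head=1 tape=_b[b]a_   (q0,b)→(q0,c,L)
state=q0 head=0 tape=_[b]ca_   (q0,b)→(q0,c,L)
state=q0 head=-1 tape=[_]cca_   (q0,_)→(q0,_,R)
state=q0 head=0 tape=_[c]ca_   (q0,c)→(q2,_,R)
state=q2 head=1 tape=__[c]a_   (q2,c)→(q3,_,S)
state=q3 head=1 tape=__[_]a_   (q3,_)→(q2,a,L)
state=q2 head=0 tape=_[_]aa_   (q2,_)→(q1,a,R)
state=q1 head=1 tape=_a[a]a_   (q1,a)→(q2,_,S)
state=q2 head=1 tape=_a[_]a_   (q2,_)→(q1,a,R)
state=q1 head=2 tape=_aa[a]_   (q1,a)→(q2,_,S)
state=q2 head=2 tape=_aa[_]_   (q2,_)→(q1,a,R)
state=q1 head=3 tape=_aaa[_]   (q1,_)→(q2,a,S)
state=q2 head=3 tape=_aaa[a]   (q2,a)→(q1,c,L)
state=q1 head=2 tape=_aa[a]c   (q1,a)→(q2,_,S)
state=q2 head=2 tape=_aa[_]c   (q2,_)→(q1,a,R)
state=q1 head=3 tape=_aaa[c]
Cell 3 holds c when M halts.

c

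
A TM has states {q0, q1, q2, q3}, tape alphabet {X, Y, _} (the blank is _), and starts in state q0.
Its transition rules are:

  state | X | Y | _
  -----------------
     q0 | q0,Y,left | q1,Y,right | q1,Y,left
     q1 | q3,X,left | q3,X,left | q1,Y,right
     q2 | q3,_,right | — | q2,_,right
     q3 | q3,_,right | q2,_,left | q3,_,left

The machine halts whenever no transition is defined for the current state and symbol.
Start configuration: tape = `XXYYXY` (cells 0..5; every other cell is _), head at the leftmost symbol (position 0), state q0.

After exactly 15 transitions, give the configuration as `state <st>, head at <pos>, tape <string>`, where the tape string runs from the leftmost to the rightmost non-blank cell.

state q2, head at 3, tape YXY

state=q0 head=0 tape=___[X]XYYXY   (q0,X)→(q0,Y,left)
state=q0 head=-1 tape=__[_]YXYYXY   (q0,_)→(q1,Y,left)
state=q1 head=-2 tape=_[_]YYXYYXY   (q1,_)→(q1,Y,right)
state=q1 head=-1 tape=_Y[Y]YXYYXY   (q1,Y)→(q3,X,left)
state=q3 head=-2 tape=_[Y]XYXYYXY   (q3,Y)→(q2,_,left)
state=q2 head=-3 tape=[_]_XYXYYXY   (q2,_)→(q2,_,right)
state=q2 head=-2 tape=_[_]XYXYYXY   (q2,_)→(q2,_,right)
state=q2 head=-1 tape=__[X]YXYYXY   (q2,X)→(q3,_,right)
state=q3 head=0 tape=___[Y]XYYXY   (q3,Y)→(q2,_,left)
state=q2 head=-1 tape=__[_]_XYYXY   (q2,_)→(q2,_,right)
state=q2 head=0 tape=___[_]XYYXY   (q2,_)→(q2,_,right)
state=q2 head=1 tape=____[X]YYXY   (q2,X)→(q3,_,right)
state=q3 head=2 tape=_____[Y]YXY   (q3,Y)→(q2,_,left)
state=q2 head=1 tape=____[_]_YXY   (q2,_)→(q2,_,right)
state=q2 head=2 tape=_____[_]YXY   (q2,_)→(q2,_,right)
state=q2 head=3 tape=______[Y]XY
After 15 steps: state q2, head at 3, tape YXY.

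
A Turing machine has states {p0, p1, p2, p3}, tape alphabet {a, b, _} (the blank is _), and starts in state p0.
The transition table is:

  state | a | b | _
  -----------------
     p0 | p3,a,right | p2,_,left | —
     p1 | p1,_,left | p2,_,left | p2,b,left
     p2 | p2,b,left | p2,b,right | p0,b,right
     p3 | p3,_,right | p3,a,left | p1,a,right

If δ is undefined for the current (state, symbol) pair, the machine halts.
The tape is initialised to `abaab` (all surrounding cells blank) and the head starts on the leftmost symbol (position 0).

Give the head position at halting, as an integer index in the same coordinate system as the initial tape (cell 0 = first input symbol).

3

state=p0 head=0 tape=[a]baab   (p0,a)→(p3,a,right)
state=p3 head=1 tape=a[b]aab   (p3,b)→(p3,a,left)
state=p3 head=0 tape=[a]aaab   (p3,a)→(p3,_,right)
state=p3 head=1 tape=_[a]aab   (p3,a)→(p3,_,right)
state=p3 head=2 tape=__[a]ab   (p3,a)→(p3,_,right)
state=p3 head=3 tape=___[a]b   (p3,a)→(p3,_,right)
state=p3 head=4 tape=____[b]   (p3,b)→(p3,a,left)
state=p3 head=3 tape=___[_]a   (p3,_)→(p1,a,right)
state=p1 head=4 tape=___a[a]   (p1,a)→(p1,_,left)
state=p1 head=3 tape=___[a]_   (p1,a)→(p1,_,left)
state=p1 head=2 tape=__[_]__   (p1,_)→(p2,b,left)
state=p2 head=1 tape=_[_]b__   (p2,_)→(p0,b,right)
state=p0 head=2 tape=_b[b]__   (p0,b)→(p2,_,left)
state=p2 head=1 tape=_[b]___   (p2,b)→(p2,b,right)
state=p2 head=2 tape=_b[_]__   (p2,_)→(p0,b,right)
state=p0 head=3 tape=_bb[_]_
At halt the head is at cell 3.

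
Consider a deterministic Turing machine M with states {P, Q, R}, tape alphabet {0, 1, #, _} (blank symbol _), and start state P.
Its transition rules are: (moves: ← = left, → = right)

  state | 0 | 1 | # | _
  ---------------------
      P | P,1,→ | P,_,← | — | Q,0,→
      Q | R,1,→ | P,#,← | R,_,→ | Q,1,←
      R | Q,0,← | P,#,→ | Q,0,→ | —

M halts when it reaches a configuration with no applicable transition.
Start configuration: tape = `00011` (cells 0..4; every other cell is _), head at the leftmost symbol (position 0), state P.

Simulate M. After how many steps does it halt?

state=P head=0 tape=_[0]0011   (P,0)→(P,1,→)
state=P head=1 tape=_1[0]011   (P,0)→(P,1,→)
state=P head=2 tape=_11[0]11   (P,0)→(P,1,→)
state=P head=3 tape=_111[1]1   (P,1)→(P,_,←)
state=P head=2 tape=_11[1]_1   (P,1)→(P,_,←)
state=P head=1 tape=_1[1]__1   (P,1)→(P,_,←)
state=P head=0 tape=_[1]___1   (P,1)→(P,_,←)
state=P head=-1 tape=[_]____1   (P,_)→(Q,0,→)
state=Q head=0 tape=0[_]___1   (Q,_)→(Q,1,←)
state=Q head=-1 tape=[0]1___1   (Q,0)→(R,1,→)
state=R head=0 tape=1[1]___1   (R,1)→(P,#,→)
state=P head=1 tape=1#[_]__1   (P,_)→(Q,0,→)
state=Q head=2 tape=1#0[_]_1   (Q,_)→(Q,1,←)
state=Q head=1 tape=1#[0]1_1   (Q,0)→(R,1,→)
state=R head=2 tape=1#1[1]_1   (R,1)→(P,#,→)
state=P head=3 tape=1#1#[_]1   (P,_)→(Q,0,→)
state=Q head=4 tape=1#1#0[1]   (Q,1)→(P,#,←)
state=P head=3 tape=1#1#[0]#   (P,0)→(P,1,→)
state=P head=4 tape=1#1#1[#]
M halts after 18 transitions.

18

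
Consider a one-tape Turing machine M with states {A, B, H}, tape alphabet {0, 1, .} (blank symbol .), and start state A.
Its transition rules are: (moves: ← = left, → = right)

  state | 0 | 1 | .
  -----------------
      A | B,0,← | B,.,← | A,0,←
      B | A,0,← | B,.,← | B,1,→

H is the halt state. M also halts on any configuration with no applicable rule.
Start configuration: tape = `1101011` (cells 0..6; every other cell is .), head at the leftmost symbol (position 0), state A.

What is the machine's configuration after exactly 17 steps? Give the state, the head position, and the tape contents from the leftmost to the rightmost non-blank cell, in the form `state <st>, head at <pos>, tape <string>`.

state B, head at -1, tape 11...01011

A | ...[1]101011   read 1 → write ., move ←, go to B
B | ..[.].101011   read . → write 1, move →, go to B
B | ..1[.]101011   read . → write 1, move →, go to B
B | ..11[1]01011   read 1 → write ., move ←, go to B
B | ..1[1].01011   read 1 → write ., move ←, go to B
B | ..[1]..01011   read 1 → write ., move ←, go to B
B | .[.]...01011   read . → write 1, move →, go to B
B | .1[.]..01011   read . → write 1, move →, go to B
B | .11[.].01011   read . → write 1, move →, go to B
B | .111[.]01011   read . → write 1, move →, go to B
B | .1111[0]1011   read 0 → write 0, move ←, go to A
A | .111[1]01011   read 1 → write ., move ←, go to B
B | .11[1].01011   read 1 → write ., move ←, go to B
B | .1[1]..01011   read 1 → write ., move ←, go to B
B | .[1]...01011   read 1 → write ., move ←, go to B
B | [.]....01011   read . → write 1, move →, go to B
B | 1[.]...01011   read . → write 1, move →, go to B
B | 11[.]..01011
After 17 steps: state B, head at -1, tape 11...01011.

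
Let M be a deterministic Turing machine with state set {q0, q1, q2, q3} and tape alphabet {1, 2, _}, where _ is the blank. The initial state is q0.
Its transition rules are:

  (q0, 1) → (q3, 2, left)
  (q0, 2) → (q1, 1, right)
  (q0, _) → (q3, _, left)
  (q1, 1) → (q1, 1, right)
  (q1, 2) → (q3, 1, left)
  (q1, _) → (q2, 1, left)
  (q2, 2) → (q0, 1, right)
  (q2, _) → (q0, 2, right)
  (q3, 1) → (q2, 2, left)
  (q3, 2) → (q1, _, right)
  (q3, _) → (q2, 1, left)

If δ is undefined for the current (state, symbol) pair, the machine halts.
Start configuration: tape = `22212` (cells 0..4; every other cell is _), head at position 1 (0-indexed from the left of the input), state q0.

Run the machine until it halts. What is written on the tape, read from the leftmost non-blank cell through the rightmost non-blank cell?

11121

state=q0 head=1 tape=2[2]212   (q0,2)→(q1,1,right)
state=q1 head=2 tape=21[2]12   (q1,2)→(q3,1,left)
state=q3 head=1 tape=2[1]112   (q3,1)→(q2,2,left)
state=q2 head=0 tape=[2]2112   (q2,2)→(q0,1,right)
state=q0 head=1 tape=1[2]112   (q0,2)→(q1,1,right)
state=q1 head=2 tape=11[1]12   (q1,1)→(q1,1,right)
state=q1 head=3 tape=111[1]2   (q1,1)→(q1,1,right)
state=q1 head=4 tape=1111[2]   (q1,2)→(q3,1,left)
state=q3 head=3 tape=111[1]1   (q3,1)→(q2,2,left)
state=q2 head=2 tape=11[1]21
The non-blank tape span at halt is 11121.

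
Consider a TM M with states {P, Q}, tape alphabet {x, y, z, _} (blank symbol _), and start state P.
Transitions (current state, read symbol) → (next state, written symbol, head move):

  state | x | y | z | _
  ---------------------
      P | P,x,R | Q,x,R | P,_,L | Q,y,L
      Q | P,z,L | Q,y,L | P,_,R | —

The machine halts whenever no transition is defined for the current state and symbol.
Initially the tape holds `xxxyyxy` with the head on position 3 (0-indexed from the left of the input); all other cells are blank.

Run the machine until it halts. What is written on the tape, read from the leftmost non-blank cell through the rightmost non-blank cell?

state=P head=3 tape=__xxx[y]yxy   (P,y)→(Q,x,R)
state=Q head=4 tape=__xxxx[y]xy   (Q,y)→(Q,y,L)
state=Q head=3 tape=__xxx[x]yxy   (Q,x)→(P,z,L)
state=P head=2 tape=__xx[x]zyxy   (P,x)→(P,x,R)
state=P head=3 tape=__xxx[z]yxy   (P,z)→(P,_,L)
state=P head=2 tape=__xx[x]_yxy   (P,x)→(P,x,R)
state=P head=3 tape=__xxx[_]yxy   (P,_)→(Q,y,L)
state=Q head=2 tape=__xx[x]yyxy   (Q,x)→(P,z,L)
state=P head=1 tape=__x[x]zyyxy   (P,x)→(P,x,R)
state=P head=2 tape=__xx[z]yyxy   (P,z)→(P,_,L)
state=P head=1 tape=__x[x]_yyxy   (P,x)→(P,x,R)
state=P head=2 tape=__xx[_]yyxy   (P,_)→(Q,y,L)
state=Q head=1 tape=__x[x]yyyxy   (Q,x)→(P,z,L)
state=P head=0 tape=__[x]zyyyxy   (P,x)→(P,x,R)
state=P head=1 tape=__x[z]yyyxy   (P,z)→(P,_,L)
state=P head=0 tape=__[x]_yyyxy   (P,x)→(P,x,R)
state=P head=1 tape=__x[_]yyyxy   (P,_)→(Q,y,L)
state=Q head=0 tape=__[x]yyyyxy   (Q,x)→(P,z,L)
state=P head=-1 tape=_[_]zyyyyxy   (P,_)→(Q,y,L)
state=Q head=-2 tape=[_]yzyyyyxy
The non-blank tape span at halt is yzyyyyxy.

yzyyyyxy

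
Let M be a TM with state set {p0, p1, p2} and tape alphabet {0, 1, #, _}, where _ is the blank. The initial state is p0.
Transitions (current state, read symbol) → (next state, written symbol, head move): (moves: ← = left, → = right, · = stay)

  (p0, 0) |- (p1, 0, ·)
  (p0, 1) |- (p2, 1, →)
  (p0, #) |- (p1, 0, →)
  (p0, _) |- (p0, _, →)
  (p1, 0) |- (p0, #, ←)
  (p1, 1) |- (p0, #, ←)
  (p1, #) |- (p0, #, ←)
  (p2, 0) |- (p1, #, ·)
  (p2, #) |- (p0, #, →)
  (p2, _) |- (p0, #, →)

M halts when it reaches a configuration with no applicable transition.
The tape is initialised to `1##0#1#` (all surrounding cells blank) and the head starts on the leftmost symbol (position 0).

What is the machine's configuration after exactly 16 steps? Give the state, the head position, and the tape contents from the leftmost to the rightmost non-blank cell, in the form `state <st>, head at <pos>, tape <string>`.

state=p0 head=0 tape=[1]##0#1#   (p0,1)→(p2,1,→)
state=p2 head=1 tape=1[#]#0#1#   (p2,#)→(p0,#,→)
state=p0 head=2 tape=1#[#]0#1#   (p0,#)→(p1,0,→)
state=p1 head=3 tape=1#0[0]#1#   (p1,0)→(p0,#,←)
state=p0 head=2 tape=1#[0]##1#   (p0,0)→(p1,0,·)
state=p1 head=2 tape=1#[0]##1#   (p1,0)→(p0,#,←)
state=p0 head=1 tape=1[#]###1#   (p0,#)→(p1,0,→)
state=p1 head=2 tape=10[#]##1#   (p1,#)→(p0,#,←)
state=p0 head=1 tape=1[0]###1#   (p0,0)→(p1,0,·)
state=p1 head=1 tape=1[0]###1#   (p1,0)→(p0,#,←)
state=p0 head=0 tape=[1]####1#   (p0,1)→(p2,1,→)
state=p2 head=1 tape=1[#]###1#   (p2,#)→(p0,#,→)
state=p0 head=2 tape=1#[#]##1#   (p0,#)→(p1,0,→)
state=p1 head=3 tape=1#0[#]#1#   (p1,#)→(p0,#,←)
state=p0 head=2 tape=1#[0]##1#   (p0,0)→(p1,0,·)
state=p1 head=2 tape=1#[0]##1#   (p1,0)→(p0,#,←)
state=p0 head=1 tape=1[#]###1#
After 16 steps: state p0, head at 1, tape 1####1#.

state p0, head at 1, tape 1####1#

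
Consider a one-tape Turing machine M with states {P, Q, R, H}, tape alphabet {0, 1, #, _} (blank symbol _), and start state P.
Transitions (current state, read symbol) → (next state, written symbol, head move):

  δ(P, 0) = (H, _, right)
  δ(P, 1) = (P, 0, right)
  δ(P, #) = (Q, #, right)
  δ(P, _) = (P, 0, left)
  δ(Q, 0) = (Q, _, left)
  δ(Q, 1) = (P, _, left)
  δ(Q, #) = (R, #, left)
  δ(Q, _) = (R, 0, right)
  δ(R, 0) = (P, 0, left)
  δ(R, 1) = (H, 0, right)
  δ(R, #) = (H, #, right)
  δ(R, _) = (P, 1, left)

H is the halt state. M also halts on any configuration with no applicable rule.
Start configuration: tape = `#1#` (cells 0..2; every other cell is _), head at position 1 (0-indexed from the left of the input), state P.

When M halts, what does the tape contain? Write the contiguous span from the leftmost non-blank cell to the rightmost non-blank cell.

P | #[1]#__   read 1 → write 0, move right, go to P
P | #0[#]__   read # → write #, move right, go to Q
Q | #0#[_]_   read _ → write 0, move right, go to R
R | #0#0[_]   read _ → write 1, move left, go to P
P | #0#[0]1   read 0 → write _, move right, go to H
H | #0#_[1]
The non-blank tape span at halt is #0#_1.

#0#_1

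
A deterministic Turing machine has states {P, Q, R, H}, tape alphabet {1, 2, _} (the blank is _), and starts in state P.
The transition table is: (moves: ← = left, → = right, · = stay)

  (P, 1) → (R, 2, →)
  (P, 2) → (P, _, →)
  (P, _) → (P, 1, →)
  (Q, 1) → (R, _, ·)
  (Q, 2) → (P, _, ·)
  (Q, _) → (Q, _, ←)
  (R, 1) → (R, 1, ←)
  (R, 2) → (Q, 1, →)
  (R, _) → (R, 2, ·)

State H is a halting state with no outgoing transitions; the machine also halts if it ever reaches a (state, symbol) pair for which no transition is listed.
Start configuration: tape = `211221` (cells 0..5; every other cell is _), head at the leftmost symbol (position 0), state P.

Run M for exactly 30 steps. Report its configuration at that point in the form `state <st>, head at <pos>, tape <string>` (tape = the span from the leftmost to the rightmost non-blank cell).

state Q, head at 6, tape 111_21

state=P head=0 tape=[2]11221__   (P,2)→(P,_,→)
state=P head=1 tape=_[1]1221__   (P,1)→(R,2,→)
state=R head=2 tape=_2[1]221__   (R,1)→(R,1,←)
state=R head=1 tape=_[2]1221__   (R,2)→(Q,1,→)
state=Q head=2 tape=_1[1]221__   (Q,1)→(R,_,·)
state=R head=2 tape=_1[_]221__   (R,_)→(R,2,·)
state=R head=2 tape=_1[2]221__   (R,2)→(Q,1,→)
state=Q head=3 tape=_11[2]21__   (Q,2)→(P,_,·)
state=P head=3 tape=_11[_]21__   (P,_)→(P,1,→)
state=P head=4 tape=_111[2]1__   (P,2)→(P,_,→)
state=P head=5 tape=_111_[1]__   (P,1)→(R,2,→)
state=R head=6 tape=_111_2[_]_   (R,_)→(R,2,·)
state=R head=6 tape=_111_2[2]_   (R,2)→(Q,1,→)
state=Q head=7 tape=_111_21[_]   (Q,_)→(Q,_,←)
state=Q head=6 tape=_111_2[1]_   (Q,1)→(R,_,·)
state=R head=6 tape=_111_2[_]_   (R,_)→(R,2,·)
state=R head=6 tape=_111_2[2]_   (R,2)→(Q,1,→)
state=Q head=7 tape=_111_21[_]   (Q,_)→(Q,_,←)
state=Q head=6 tape=_111_2[1]_   (Q,1)→(R,_,·)
state=R head=6 tape=_111_2[_]_   (R,_)→(R,2,·)
state=R head=6 tape=_111_2[2]_   (R,2)→(Q,1,→)
state=Q head=7 tape=_111_21[_]   (Q,_)→(Q,_,←)
state=Q head=6 tape=_111_2[1]_   (Q,1)→(R,_,·)
state=R head=6 tape=_111_2[_]_   (R,_)→(R,2,·)
state=R head=6 tape=_111_2[2]_   (R,2)→(Q,1,→)
state=Q head=7 tape=_111_21[_]   (Q,_)→(Q,_,←)
state=Q head=6 tape=_111_2[1]_   (Q,1)→(R,_,·)
state=R head=6 tape=_111_2[_]_   (R,_)→(R,2,·)
state=R head=6 tape=_111_2[2]_   (R,2)→(Q,1,→)
state=Q head=7 tape=_111_21[_]   (Q,_)→(Q,_,←)
state=Q head=6 tape=_111_2[1]_
After 30 steps: state Q, head at 6, tape 111_21.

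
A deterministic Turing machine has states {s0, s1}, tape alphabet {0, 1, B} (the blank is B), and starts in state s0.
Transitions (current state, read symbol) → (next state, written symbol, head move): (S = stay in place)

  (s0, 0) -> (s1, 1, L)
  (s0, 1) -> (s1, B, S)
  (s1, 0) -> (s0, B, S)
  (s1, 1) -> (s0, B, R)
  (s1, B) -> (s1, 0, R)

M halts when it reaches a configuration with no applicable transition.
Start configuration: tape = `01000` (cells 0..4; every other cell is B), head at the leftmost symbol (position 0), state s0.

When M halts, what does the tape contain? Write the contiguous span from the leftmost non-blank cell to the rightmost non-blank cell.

0B0B00

s0 | B[0]1000   read 0 → write 1, move L, go to s1
s1 | [B]11000   read B → write 0, move R, go to s1
s1 | 0[1]1000   read 1 → write B, move R, go to s0
s0 | 0B[1]000   read 1 → write B, move S, go to s1
s1 | 0B[B]000   read B → write 0, move R, go to s1
s1 | 0B0[0]00   read 0 → write B, move S, go to s0
s0 | 0B0[B]00
The non-blank tape span at halt is 0B0B00.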